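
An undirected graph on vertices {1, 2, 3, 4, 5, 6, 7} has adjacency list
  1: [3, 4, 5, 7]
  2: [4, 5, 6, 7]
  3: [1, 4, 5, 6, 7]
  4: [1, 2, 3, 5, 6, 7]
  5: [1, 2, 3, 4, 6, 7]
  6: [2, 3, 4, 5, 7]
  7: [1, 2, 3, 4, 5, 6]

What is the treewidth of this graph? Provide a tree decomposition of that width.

Each bag holds 5 vertices, so the decomposition has width 4, which upper-bounds the treewidth. On the other hand G contains the 5-clique {2, 4, 5, 6, 7}. A clique must lie in a single bag of any decomposition, so no decomposition can have width below 4. Combining the bounds, tw(G) = 4.

Treewidth 4.
One optimal decomposition is:
Bags: B1 = {1, 3, 4, 5, 7}  B2 = {3, 4, 5, 6, 7}  B3 = {2, 4, 5, 6, 7}
Tree: B1–B2, B2–B3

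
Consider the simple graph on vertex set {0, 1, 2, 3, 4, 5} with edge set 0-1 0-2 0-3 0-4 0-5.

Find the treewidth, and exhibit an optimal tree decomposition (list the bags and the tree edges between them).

Each bag holds 2 vertices, so the decomposition has width 1, which upper-bounds the treewidth. Since G has at least one edge (e.g. 4–0), it is not an edgeless graph, so tw(G) ≥ 1. Combining the bounds, tw(G) = 1.

Treewidth 1.
One such decomposition:
Bags: B1 = {0, 4}  B2 = {0, 5}  B3 = {0, 2}  B4 = {0, 1}  B5 = {0, 3}
Tree: B1–B2, B1–B3, B2–B4, B1–B5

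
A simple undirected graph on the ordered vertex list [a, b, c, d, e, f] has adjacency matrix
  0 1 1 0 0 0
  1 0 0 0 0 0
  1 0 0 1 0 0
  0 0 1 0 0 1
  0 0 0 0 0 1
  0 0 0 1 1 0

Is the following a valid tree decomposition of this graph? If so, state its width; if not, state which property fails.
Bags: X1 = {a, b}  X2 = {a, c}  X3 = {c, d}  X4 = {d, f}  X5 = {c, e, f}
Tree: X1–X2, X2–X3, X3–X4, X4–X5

No — bags containing vertex c are not connected in the tree.

A tree decomposition must satisfy three properties: every vertex lies in some bag; for every edge, both endpoints lie together in some bag; and for every vertex, the bags containing it form a connected subtree. Here bags containing vertex c are not connected in the tree, so the decomposition is invalid.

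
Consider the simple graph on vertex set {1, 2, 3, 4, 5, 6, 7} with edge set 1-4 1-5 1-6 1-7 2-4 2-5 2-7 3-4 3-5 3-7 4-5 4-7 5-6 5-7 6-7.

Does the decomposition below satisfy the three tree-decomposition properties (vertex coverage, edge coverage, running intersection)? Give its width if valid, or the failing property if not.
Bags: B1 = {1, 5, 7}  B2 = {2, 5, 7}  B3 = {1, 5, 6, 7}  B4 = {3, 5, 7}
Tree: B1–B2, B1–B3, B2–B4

A tree decomposition must satisfy three properties: every vertex lies in some bag; for every edge, both endpoints lie together in some bag; and for every vertex, the bags containing it form a connected subtree. Here vertex 4 appears in no bag, so the decomposition is invalid.

No — vertex 4 appears in no bag.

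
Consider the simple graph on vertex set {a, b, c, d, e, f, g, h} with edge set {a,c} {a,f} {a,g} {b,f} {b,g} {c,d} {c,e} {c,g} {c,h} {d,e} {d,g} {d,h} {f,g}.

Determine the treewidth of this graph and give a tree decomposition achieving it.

The largest bag has 3 vertices, giving width 2; this decomposition certifies tw(G) ≤ 2. Conversely, {c, d, g} is a clique of size 3, and the vertices of any clique must share a bag in every tree decomposition; so some bag has ≥ 3 vertices and tw(G) ≥ 2. Therefore the treewidth is 2.

Treewidth 2.
One such decomposition:
Bags: B1 = {c, d, g}  B2 = {a, c, g}  B3 = {c, d, h}  B4 = {a, f, g}  B5 = {b, f, g}  B6 = {c, d, e}
Tree: B1–B2, B1–B3, B2–B4, B4–B5, B1–B6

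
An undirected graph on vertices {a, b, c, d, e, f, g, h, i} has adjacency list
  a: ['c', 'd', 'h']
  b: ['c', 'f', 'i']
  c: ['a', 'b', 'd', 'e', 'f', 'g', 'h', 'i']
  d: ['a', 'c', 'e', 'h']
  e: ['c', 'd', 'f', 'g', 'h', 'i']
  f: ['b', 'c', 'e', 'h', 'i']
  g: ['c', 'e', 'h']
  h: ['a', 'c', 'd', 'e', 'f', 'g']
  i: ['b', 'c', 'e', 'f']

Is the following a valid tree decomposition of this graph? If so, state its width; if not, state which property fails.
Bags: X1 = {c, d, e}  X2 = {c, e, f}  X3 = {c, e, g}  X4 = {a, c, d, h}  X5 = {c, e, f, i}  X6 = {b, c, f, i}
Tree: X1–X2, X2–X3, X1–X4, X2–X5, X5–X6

No — edge (h,e) lies in no bag.

A tree decomposition must satisfy three properties: every vertex lies in some bag; for every edge, both endpoints lie together in some bag; and for every vertex, the bags containing it form a connected subtree. Here edge (h,e) lies in no bag, so the decomposition is invalid.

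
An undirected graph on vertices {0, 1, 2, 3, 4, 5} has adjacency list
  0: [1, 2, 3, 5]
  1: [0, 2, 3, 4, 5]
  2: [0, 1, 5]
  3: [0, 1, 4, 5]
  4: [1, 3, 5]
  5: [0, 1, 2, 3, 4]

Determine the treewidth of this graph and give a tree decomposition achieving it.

Treewidth 3.
Bags: B1 = {0, 1, 3, 5}  B2 = {0, 1, 2, 5}  B3 = {1, 3, 4, 5}
Tree: B1–B2, B1–B3

Each bag holds 4 vertices, so the decomposition has width 3, which upper-bounds the treewidth. On the other hand G contains the 4-clique {0, 1, 2, 5}. A clique must lie in a single bag of any decomposition, so no decomposition can have width below 3. Hence tw(G) = 3 exactly.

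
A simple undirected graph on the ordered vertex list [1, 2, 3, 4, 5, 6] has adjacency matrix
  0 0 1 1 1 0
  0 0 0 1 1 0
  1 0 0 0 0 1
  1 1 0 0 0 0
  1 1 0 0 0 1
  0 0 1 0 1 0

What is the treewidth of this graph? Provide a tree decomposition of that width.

Treewidth 2.
Bags: B1 = {3, 5, 6}  B2 = {1, 3, 5}  B3 = {1, 2, 5}  B4 = {1, 2, 4}
Tree: B1–B2, B2–B3, B3–B4

The largest bag has 3 vertices, giving width 2; this decomposition certifies tw(G) ≤ 2. Since 6–3–1–5–6 is a cycle in G, G is not acyclic. Forests are exactly the graphs of treewidth ≤ 1, so tw(G) ≥ 2. Combining the bounds, tw(G) = 2.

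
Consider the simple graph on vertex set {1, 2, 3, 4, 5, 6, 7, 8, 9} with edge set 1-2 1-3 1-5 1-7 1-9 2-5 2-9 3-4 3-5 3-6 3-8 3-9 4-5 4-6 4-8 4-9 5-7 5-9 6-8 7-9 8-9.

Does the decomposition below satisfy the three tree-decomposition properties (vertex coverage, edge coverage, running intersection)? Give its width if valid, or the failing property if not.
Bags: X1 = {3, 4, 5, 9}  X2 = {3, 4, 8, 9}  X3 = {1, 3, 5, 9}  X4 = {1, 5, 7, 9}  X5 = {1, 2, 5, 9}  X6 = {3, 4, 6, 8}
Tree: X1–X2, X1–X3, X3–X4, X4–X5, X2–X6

Checking the three conditions: (i) the bags cover all of {1, 2, 3, 4, 5, 6, 7, 8, 9}; (ii) for each edge, some bag contains both endpoints; (iii) the bags containing any fixed vertex form a subtree. All hold, so the decomposition is valid with width 4 − 1 = 3.

Yes; width 3.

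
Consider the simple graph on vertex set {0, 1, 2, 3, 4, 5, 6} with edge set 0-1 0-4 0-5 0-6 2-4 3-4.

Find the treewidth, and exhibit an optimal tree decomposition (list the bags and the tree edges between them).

Each bag holds 2 vertices, so the decomposition has width 1, which upper-bounds the treewidth. G has an edge, so its treewidth is at least 1. Hence tw(G) = 1 exactly.

Treewidth 1.
Bags: B1 = {0, 4}  B2 = {0, 6}  B3 = {0, 5}  B4 = {2, 4}  B5 = {0, 1}  B6 = {3, 4}
Tree: B1–B2, B1–B3, B1–B4, B2–B5, B1–B6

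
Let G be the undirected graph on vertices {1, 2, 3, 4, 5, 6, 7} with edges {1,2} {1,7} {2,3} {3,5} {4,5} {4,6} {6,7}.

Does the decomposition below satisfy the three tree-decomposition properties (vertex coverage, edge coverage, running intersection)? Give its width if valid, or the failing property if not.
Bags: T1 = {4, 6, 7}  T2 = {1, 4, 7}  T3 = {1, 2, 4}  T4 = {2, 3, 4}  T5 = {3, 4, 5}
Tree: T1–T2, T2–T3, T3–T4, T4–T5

Vertex coverage: the bags together contain {1, 2, 3, 4, 5, 6, 7}, the full vertex set. Edge coverage: each edge of G has both endpoints in at least one bag. Running intersection: for every vertex, the bags containing it form a connected subtree. All three properties hold, so this is a valid tree decomposition of width max|bag| − 1 = 2, and hence tw(G) ≤ 2.

Yes; width 2.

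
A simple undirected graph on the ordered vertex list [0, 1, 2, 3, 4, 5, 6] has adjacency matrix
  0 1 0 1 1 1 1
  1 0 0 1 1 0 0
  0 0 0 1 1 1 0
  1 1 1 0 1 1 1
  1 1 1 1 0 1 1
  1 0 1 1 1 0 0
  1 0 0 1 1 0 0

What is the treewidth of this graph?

3

A width-3 tree decomposition is:
Bags: B1 = {0, 1, 3, 4}  B2 = {0, 3, 4, 5}  B3 = {2, 3, 4, 5}  B4 = {0, 3, 4, 6}
Tree: B1–B2, B2–B3, B2–B4
Each bag holds 4 vertices, so the decomposition has width 3, which upper-bounds the treewidth. On the other hand G contains the 4-clique {0, 1, 3, 4}. A clique must lie in a single bag of any decomposition, so no decomposition can have width below 3. The upper and lower bounds meet at 3, so that is the treewidth.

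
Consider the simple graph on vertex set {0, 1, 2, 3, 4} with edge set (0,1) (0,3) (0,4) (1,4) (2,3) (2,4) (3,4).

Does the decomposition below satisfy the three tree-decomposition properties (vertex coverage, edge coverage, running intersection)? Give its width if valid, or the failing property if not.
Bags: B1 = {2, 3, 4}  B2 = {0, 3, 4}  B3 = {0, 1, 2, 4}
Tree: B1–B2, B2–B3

No — bags containing vertex 2 are not connected in the tree.

A tree decomposition must satisfy three properties: every vertex lies in some bag; for every edge, both endpoints lie together in some bag; and for every vertex, the bags containing it form a connected subtree. Here bags containing vertex 2 are not connected in the tree, so the decomposition is invalid.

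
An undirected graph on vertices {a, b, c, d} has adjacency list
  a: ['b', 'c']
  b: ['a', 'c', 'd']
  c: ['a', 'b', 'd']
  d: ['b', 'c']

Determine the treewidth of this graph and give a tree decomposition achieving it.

Each bag holds 3 vertices, so the decomposition has width 2, which upper-bounds the treewidth. For the lower bound, the 3 vertices {b, c, d} are pairwise adjacent, and any tree decomposition puts a clique entirely inside one bag — forcing width ≥ 2. Therefore the treewidth is 2.

Treewidth 2.
One optimal decomposition is:
Bags: B1 = {a, b, c}  B2 = {b, c, d}
Tree: B1–B2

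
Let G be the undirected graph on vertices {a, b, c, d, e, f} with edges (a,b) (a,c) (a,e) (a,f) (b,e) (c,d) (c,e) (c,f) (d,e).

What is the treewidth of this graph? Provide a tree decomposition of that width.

The largest bag has 3 vertices, giving width 2; this decomposition certifies tw(G) ≤ 2. Conversely, {c, d, e} is a clique of size 3, and the vertices of any clique must share a bag in every tree decomposition; so some bag has ≥ 3 vertices and tw(G) ≥ 2. Therefore the treewidth is 2.

Treewidth 2.
One such decomposition:
Bags: B1 = {a, c, e}  B2 = {a, b, e}  B3 = {c, d, e}  B4 = {a, c, f}
Tree: B1–B2, B1–B3, B1–B4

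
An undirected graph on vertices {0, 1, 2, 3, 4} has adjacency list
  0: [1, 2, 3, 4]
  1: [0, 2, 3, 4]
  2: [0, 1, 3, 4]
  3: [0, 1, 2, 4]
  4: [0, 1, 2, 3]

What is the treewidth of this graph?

4

A width-4 tree decomposition is:
Bags: B1 = {0, 1, 2, 3, 4}
Tree: (single bag)
A single bag containing all 5 vertices is trivially a valid decomposition of width 4. Conversely, {0, 1, 2, 3, 4} is a clique of size 5, and the vertices of any clique must share a bag in every tree decomposition; so some bag has ≥ 5 vertices and tw(G) ≥ 4. The upper and lower bounds meet at 4, so that is the treewidth.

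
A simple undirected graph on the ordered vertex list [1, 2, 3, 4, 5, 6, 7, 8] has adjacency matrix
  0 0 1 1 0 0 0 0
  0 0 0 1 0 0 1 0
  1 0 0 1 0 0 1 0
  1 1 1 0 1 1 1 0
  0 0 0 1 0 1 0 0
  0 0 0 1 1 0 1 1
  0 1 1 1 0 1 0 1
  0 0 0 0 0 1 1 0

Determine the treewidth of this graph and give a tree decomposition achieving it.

Treewidth 2.
One optimal decomposition is:
Bags: B1 = {4, 6, 7}  B2 = {3, 4, 7}  B3 = {4, 5, 6}  B4 = {6, 7, 8}  B5 = {2, 4, 7}  B6 = {1, 3, 4}
Tree: B1–B2, B1–B3, B1–B4, B2–B5, B2–B6

The largest bag has 3 vertices, giving width 2; this decomposition certifies tw(G) ≤ 2. Conversely, {6, 7, 8} is a clique of size 3, and the vertices of any clique must share a bag in every tree decomposition; so some bag has ≥ 3 vertices and tw(G) ≥ 2. The upper and lower bounds meet at 2, so that is the treewidth.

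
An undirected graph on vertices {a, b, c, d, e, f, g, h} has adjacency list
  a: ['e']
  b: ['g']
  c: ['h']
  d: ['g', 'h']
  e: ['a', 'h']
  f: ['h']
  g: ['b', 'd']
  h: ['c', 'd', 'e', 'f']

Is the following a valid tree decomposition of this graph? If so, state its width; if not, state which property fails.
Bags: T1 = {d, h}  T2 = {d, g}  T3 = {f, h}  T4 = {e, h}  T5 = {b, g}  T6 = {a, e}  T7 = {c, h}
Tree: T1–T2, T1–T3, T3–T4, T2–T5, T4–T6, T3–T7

Yes; width 1.

Checking the three conditions: (i) the bags cover all of {a, b, c, d, e, f, g, h}; (ii) for each edge, some bag contains both endpoints; (iii) the bags containing any fixed vertex form a subtree. All hold, so the decomposition is valid with width 2 − 1 = 1.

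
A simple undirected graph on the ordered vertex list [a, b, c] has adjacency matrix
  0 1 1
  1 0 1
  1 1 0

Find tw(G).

2

A width-2 tree decomposition is:
Bags: B1 = {a, b, c}
Tree: (single bag)
With just one bag of size 3, the width is 3 − 1 = 2, so tw(G) ≤ 2. On the other hand G contains the 3-clique {a, b, c}. A clique must lie in a single bag of any decomposition, so no decomposition can have width below 2. Combining the bounds, tw(G) = 2.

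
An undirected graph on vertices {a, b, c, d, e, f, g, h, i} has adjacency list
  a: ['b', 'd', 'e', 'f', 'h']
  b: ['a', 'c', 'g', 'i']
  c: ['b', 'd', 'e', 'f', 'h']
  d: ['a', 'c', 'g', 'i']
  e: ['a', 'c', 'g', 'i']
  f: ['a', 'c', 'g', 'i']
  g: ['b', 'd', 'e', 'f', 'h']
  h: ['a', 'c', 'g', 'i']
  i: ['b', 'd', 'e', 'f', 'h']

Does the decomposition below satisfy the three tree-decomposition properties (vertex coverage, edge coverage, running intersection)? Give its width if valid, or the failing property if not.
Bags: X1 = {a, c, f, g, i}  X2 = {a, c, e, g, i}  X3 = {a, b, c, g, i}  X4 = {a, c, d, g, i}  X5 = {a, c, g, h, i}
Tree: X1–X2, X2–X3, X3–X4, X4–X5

Yes; width 4.

Vertex coverage: the bags together contain {a, b, c, d, e, f, g, h, i}, the full vertex set. Edge coverage: each edge of G has both endpoints in at least one bag. Running intersection: for every vertex, the bags containing it form a connected subtree. All three properties hold, so this is a valid tree decomposition of width max|bag| − 1 = 4, and hence tw(G) ≤ 4.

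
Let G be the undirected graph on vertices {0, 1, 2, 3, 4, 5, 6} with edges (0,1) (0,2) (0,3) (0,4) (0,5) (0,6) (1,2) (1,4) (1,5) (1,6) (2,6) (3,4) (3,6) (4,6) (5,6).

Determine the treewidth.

A width-3 tree decomposition is:
Bags: B1 = {0, 1, 4, 6}  B2 = {0, 1, 5, 6}  B3 = {0, 1, 2, 6}  B4 = {0, 3, 4, 6}
Tree: B1–B2, B1–B3, B1–B4
The largest bag has 4 vertices, giving width 3; this decomposition certifies tw(G) ≤ 3. On the other hand G contains the 4-clique {0, 1, 2, 6}. A clique must lie in a single bag of any decomposition, so no decomposition can have width below 3. The upper and lower bounds meet at 3, so that is the treewidth.

3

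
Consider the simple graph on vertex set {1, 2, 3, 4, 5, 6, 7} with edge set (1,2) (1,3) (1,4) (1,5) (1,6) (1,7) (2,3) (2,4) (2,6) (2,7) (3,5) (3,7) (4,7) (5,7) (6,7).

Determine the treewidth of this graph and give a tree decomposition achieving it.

Treewidth 3.
One optimal decomposition is:
Bags: B1 = {1, 2, 3, 7}  B2 = {1, 2, 4, 7}  B3 = {1, 3, 5, 7}  B4 = {1, 2, 6, 7}
Tree: B1–B2, B1–B3, B1–B4

The largest bag has 4 vertices, giving width 3; this decomposition certifies tw(G) ≤ 3. On the other hand G contains the 4-clique {1, 2, 3, 7}. A clique must lie in a single bag of any decomposition, so no decomposition can have width below 3. The upper and lower bounds meet at 3, so that is the treewidth.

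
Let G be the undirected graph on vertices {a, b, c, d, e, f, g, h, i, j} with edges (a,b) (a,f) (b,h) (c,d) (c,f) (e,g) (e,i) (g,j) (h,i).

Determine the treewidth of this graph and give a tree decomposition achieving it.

The largest bag has 2 vertices, giving width 1; this decomposition certifies tw(G) ≤ 1. Since G has at least one edge (e.g. d–c), it is not an edgeless graph, so tw(G) ≥ 1. Combining the bounds, tw(G) = 1.

Treewidth 1.
One optimal decomposition is:
Bags: B1 = {c, d}  B2 = {c, f}  B3 = {a, f}  B4 = {a, b}  B5 = {b, h}  B6 = {h, i}  B7 = {e, i}  B8 = {e, g}  B9 = {g, j}
Tree: B1–B2, B2–B3, B3–B4, B4–B5, B5–B6, B6–B7, B7–B8, B8–B9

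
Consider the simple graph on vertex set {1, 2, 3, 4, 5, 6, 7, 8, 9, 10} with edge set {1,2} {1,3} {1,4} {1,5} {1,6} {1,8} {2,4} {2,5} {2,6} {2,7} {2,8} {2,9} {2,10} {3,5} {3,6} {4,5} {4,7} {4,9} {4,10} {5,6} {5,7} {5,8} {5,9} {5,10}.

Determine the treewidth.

A width-3 tree decomposition is:
Bags: B1 = {1, 2, 5, 6}  B2 = {1, 2, 4, 5}  B3 = {2, 4, 5, 7}  B4 = {1, 3, 5, 6}  B5 = {1, 2, 5, 8}  B6 = {2, 4, 5, 9}  B7 = {2, 4, 5, 10}
Tree: B1–B2, B2–B3, B1–B4, B1–B5, B2–B6, B3–B7
Each bag holds 4 vertices, so the decomposition has width 3, which upper-bounds the treewidth. On the other hand G contains the 4-clique {1, 2, 5, 8}. A clique must lie in a single bag of any decomposition, so no decomposition can have width below 3. Therefore the treewidth is 3.

3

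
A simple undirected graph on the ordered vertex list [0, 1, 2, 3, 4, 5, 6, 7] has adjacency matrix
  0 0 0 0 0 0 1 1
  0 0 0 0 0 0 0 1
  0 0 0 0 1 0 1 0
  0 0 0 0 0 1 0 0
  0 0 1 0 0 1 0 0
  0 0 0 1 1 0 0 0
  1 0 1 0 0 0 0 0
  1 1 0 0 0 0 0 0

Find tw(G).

A width-1 tree decomposition is:
Bags: B1 = {3, 5}  B2 = {4, 5}  B3 = {2, 4}  B4 = {2, 6}  B5 = {0, 6}  B6 = {0, 7}  B7 = {1, 7}
Tree: B1–B2, B2–B3, B3–B4, B4–B5, B5–B6, B6–B7
Every bag has size at most 2, so the width is 2 − 1 = 1 and tw(G) ≤ 1. Since G has at least one edge (e.g. 3–5), it is not an edgeless graph, so tw(G) ≥ 1. Therefore the treewidth is 1.

1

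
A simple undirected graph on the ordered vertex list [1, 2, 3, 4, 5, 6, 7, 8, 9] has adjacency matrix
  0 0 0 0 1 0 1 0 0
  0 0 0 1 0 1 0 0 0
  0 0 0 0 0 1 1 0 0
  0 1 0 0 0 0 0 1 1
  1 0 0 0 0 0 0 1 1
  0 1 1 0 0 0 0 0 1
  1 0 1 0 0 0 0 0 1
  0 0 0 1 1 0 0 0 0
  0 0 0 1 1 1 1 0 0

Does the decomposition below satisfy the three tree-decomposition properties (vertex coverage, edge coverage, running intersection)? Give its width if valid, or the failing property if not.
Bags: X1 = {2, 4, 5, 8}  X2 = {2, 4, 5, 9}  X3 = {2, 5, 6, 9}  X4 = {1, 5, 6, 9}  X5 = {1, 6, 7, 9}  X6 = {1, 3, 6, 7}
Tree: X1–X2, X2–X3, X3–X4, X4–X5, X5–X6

Vertex coverage: the bags together contain {1, 2, 3, 4, 5, 6, 7, 8, 9}, the full vertex set. Edge coverage: each edge of G has both endpoints in at least one bag. Running intersection: for every vertex, the bags containing it form a connected subtree. All three properties hold, so this is a valid tree decomposition of width max|bag| − 1 = 3, and hence tw(G) ≤ 3.

Yes; width 3.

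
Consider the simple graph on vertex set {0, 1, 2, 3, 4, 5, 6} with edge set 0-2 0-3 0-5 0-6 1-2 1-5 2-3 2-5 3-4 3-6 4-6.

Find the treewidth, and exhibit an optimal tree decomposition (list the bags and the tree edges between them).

Treewidth 2.
One such decomposition:
Bags: B1 = {0, 3, 6}  B2 = {0, 2, 3}  B3 = {3, 4, 6}  B4 = {0, 2, 5}  B5 = {1, 2, 5}
Tree: B1–B2, B1–B3, B2–B4, B4–B5

Each bag holds 3 vertices, so the decomposition has width 2, which upper-bounds the treewidth. Conversely, {0, 2, 3} is a clique of size 3, and the vertices of any clique must share a bag in every tree decomposition; so some bag has ≥ 3 vertices and tw(G) ≥ 2. The upper and lower bounds meet at 2, so that is the treewidth.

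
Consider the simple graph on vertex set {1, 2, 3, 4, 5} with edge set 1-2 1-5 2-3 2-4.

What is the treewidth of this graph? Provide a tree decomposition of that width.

Each bag holds 2 vertices, so the decomposition has width 1, which upper-bounds the treewidth. Any graph with an edge has treewidth ≥ 1, and G has the edge 2–1. The upper and lower bounds meet at 1, so that is the treewidth.

Treewidth 1.
One optimal decomposition is:
Bags: B1 = {1, 2}  B2 = {1, 5}  B3 = {2, 3}  B4 = {2, 4}
Tree: B1–B2, B1–B3, B3–B4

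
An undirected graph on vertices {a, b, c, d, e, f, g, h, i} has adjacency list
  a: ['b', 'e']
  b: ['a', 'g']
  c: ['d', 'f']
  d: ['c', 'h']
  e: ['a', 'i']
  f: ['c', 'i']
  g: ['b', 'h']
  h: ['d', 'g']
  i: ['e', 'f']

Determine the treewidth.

2

A width-2 tree decomposition is:
Bags: B1 = {a, b, e}  B2 = {b, e, g}  B3 = {e, g, h}  B4 = {d, e, h}  B5 = {c, d, e}  B6 = {c, e, f}  B7 = {e, f, i}
Tree: B1–B2, B2–B3, B3–B4, B4–B5, B5–B6, B6–B7
Every bag has size at most 3, so the width is 3 − 1 = 2 and tw(G) ≤ 2. For the lower bound, G contains the cycle e–a–b–g–h–d–c–f–i–e, so G is not a forest; only forests have treewidth ≤ 1, hence tw(G) ≥ 2. The upper and lower bounds meet at 2, so that is the treewidth.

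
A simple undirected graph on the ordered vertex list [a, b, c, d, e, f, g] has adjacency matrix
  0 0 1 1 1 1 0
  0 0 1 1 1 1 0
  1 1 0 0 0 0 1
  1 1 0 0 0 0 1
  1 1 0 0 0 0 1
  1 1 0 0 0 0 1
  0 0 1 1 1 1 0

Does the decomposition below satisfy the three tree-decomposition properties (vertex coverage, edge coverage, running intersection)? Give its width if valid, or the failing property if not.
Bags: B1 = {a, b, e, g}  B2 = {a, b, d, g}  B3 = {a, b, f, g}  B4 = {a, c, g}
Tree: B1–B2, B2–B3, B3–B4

A tree decomposition must satisfy three properties: every vertex lies in some bag; for every edge, both endpoints lie together in some bag; and for every vertex, the bags containing it form a connected subtree. Here edge (b,c) lies in no bag, so the decomposition is invalid.

No — edge (b,c) lies in no bag.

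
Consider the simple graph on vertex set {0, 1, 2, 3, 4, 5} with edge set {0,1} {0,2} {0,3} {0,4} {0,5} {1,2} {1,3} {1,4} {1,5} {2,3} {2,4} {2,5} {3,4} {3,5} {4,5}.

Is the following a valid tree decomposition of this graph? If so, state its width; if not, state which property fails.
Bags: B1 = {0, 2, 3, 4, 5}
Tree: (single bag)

No — vertex 1 appears in no bag.

A tree decomposition must satisfy three properties: every vertex lies in some bag; for every edge, both endpoints lie together in some bag; and for every vertex, the bags containing it form a connected subtree. Here vertex 1 appears in no bag, so the decomposition is invalid.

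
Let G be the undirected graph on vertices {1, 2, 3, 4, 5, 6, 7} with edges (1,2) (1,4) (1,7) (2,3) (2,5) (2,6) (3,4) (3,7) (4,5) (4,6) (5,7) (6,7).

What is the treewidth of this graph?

A width-3 tree decomposition is:
Bags: B1 = {2, 3, 4, 7}  B2 = {2, 4, 6, 7}  B3 = {1, 2, 4, 7}  B4 = {2, 4, 5, 7}
Tree: B1–B2, B2–B3, B3–B4
Every bag has size at most 4, so the width is 4 − 1 = 3 and tw(G) ≤ 3. For the lower bound: the 4 vertex sets {3,4}, {6,7}, {2}, {1} are disjoint, each induces a connected subgraph, and every pair is joined by at least one edge of G. Contracting each set to a single vertex therefore yields K_{4} as a minor, and since treewidth is minor-monotone, tw(G) ≥ tw(K_{4}) = 3. The upper and lower bounds meet at 3, so that is the treewidth.

3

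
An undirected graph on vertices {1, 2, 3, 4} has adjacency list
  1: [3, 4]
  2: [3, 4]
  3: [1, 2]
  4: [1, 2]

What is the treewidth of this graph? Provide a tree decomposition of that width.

Treewidth 2.
Bags: B1 = {1, 3, 4}  B2 = {2, 3, 4}
Tree: B1–B2

The largest bag has 3 vertices, giving width 2; this decomposition certifies tw(G) ≤ 2. Since 3–1–4–2–3 is a cycle in G, G is not acyclic. Forests are exactly the graphs of treewidth ≤ 1, so tw(G) ≥ 2. Therefore the treewidth is 2.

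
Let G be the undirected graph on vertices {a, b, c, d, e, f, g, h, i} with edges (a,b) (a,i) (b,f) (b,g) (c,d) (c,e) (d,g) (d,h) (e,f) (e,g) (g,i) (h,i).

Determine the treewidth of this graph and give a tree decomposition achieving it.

Every bag has size at most 4, so the width is 4 − 1 = 3 and tw(G) ≤ 3. For the lower bound: the 4 vertex sets {c,d,h}, {e}, {g}, {a,b,f,i} are disjoint, each induces a connected subgraph, and every pair is joined by at least one edge of G. Contracting each set to a single vertex therefore yields K_{4} as a minor, and since treewidth is minor-monotone, tw(G) ≥ tw(K_{4}) = 3. Combining the bounds, tw(G) = 3.

Treewidth 3.
One optimal decomposition is:
Bags: B1 = {c, d, e, h}  B2 = {d, e, g, h}  B3 = {e, g, h, i}  B4 = {e, f, g, i}  B5 = {b, f, g, i}  B6 = {a, b, f, i}
Tree: B1–B2, B2–B3, B3–B4, B4–B5, B5–B6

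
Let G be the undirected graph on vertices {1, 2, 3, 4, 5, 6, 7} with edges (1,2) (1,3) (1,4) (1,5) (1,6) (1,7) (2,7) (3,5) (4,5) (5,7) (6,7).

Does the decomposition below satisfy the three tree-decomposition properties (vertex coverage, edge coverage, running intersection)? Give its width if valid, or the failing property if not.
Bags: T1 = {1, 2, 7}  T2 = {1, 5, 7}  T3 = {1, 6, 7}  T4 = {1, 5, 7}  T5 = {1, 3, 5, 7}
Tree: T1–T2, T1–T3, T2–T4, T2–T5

No — vertex 4 appears in no bag.

A tree decomposition must satisfy three properties: every vertex lies in some bag; for every edge, both endpoints lie together in some bag; and for every vertex, the bags containing it form a connected subtree. Here vertex 4 appears in no bag, so the decomposition is invalid.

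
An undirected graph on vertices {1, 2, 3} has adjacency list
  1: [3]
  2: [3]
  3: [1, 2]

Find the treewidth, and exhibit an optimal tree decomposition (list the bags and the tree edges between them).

Each bag holds 2 vertices, so the decomposition has width 1, which upper-bounds the treewidth. G has an edge, so its treewidth is at least 1. Therefore the treewidth is 1.

Treewidth 1.
One such decomposition:
Bags: B1 = {2, 3}  B2 = {1, 3}
Tree: B1–B2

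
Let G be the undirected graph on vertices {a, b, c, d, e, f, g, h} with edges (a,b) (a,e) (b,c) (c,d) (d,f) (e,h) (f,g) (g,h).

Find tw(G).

A width-2 tree decomposition is:
Bags: B1 = {b, c, d}  B2 = {a, b, d}  B3 = {a, d, e}  B4 = {d, e, h}  B5 = {d, g, h}  B6 = {d, f, g}
Tree: B1–B2, B2–B3, B3–B4, B4–B5, B5–B6
The largest bag has 3 vertices, giving width 2; this decomposition certifies tw(G) ≤ 2. For the lower bound, G contains the cycle d–c–b–a–e–h–g–f–d, so G is not a forest; only forests have treewidth ≤ 1, hence tw(G) ≥ 2. The upper and lower bounds meet at 2, so that is the treewidth.

2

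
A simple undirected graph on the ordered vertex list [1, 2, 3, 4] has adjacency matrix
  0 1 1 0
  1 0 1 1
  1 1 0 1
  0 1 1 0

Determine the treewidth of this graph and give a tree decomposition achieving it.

Treewidth 2.
One such decomposition:
Bags: B1 = {2, 3, 4}  B2 = {1, 2, 3}
Tree: B1–B2

Every bag has size at most 3, so the width is 3 − 1 = 2 and tw(G) ≤ 2. Conversely, {1, 2, 3} is a clique of size 3, and the vertices of any clique must share a bag in every tree decomposition; so some bag has ≥ 3 vertices and tw(G) ≥ 2. Hence tw(G) = 2 exactly.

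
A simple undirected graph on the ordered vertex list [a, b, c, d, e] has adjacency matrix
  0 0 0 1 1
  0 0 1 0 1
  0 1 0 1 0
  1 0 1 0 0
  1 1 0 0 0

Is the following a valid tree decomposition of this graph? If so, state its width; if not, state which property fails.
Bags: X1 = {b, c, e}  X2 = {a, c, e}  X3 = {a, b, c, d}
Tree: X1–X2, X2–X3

No — bags containing vertex b are not connected in the tree.

A tree decomposition must satisfy three properties: every vertex lies in some bag; for every edge, both endpoints lie together in some bag; and for every vertex, the bags containing it form a connected subtree. Here bags containing vertex b are not connected in the tree, so the decomposition is invalid.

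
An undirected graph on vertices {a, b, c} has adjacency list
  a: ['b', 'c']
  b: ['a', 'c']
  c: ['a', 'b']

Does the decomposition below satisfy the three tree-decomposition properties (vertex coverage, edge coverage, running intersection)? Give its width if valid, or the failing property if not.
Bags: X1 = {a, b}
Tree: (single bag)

A tree decomposition must satisfy three properties: every vertex lies in some bag; for every edge, both endpoints lie together in some bag; and for every vertex, the bags containing it form a connected subtree. Here vertex c appears in no bag, so the decomposition is invalid.

No — vertex c appears in no bag.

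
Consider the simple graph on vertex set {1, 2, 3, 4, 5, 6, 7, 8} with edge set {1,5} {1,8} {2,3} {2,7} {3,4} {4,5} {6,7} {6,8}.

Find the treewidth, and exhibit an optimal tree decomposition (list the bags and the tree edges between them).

Every bag has size at most 3, so the width is 3 − 1 = 2 and tw(G) ≤ 2. For the lower bound, G contains the cycle 4–3–2–7–6–8–1–5–4, so G is not a forest; only forests have treewidth ≤ 1, hence tw(G) ≥ 2. The upper and lower bounds meet at 2, so that is the treewidth.

Treewidth 2.
One optimal decomposition is:
Bags: B1 = {2, 3, 4}  B2 = {2, 4, 7}  B3 = {4, 6, 7}  B4 = {4, 6, 8}  B5 = {1, 4, 8}  B6 = {1, 4, 5}
Tree: B1–B2, B2–B3, B3–B4, B4–B5, B5–B6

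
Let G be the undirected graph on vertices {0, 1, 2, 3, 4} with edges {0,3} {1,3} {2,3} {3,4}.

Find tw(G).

A width-1 tree decomposition is:
Bags: B1 = {1, 3}  B2 = {0, 3}  B3 = {3, 4}  B4 = {2, 3}
Tree: B1–B2, B1–B3, B1–B4
The largest bag has 2 vertices, giving width 1; this decomposition certifies tw(G) ≤ 1. Any graph with an edge has treewidth ≥ 1, and G has the edge 3–1. Therefore the treewidth is 1.

1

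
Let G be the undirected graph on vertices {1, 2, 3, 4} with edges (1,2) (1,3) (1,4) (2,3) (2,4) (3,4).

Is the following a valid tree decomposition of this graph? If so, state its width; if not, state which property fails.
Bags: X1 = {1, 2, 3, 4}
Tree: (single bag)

Yes; width 3.

Every vertex of G appears in some bag (union = {1, 2, 3, 4}); every edge is covered by a bag; and for each vertex v the set of bags containing v is connected in the bag tree. The decomposition is therefore valid. The largest bag has 4 vertices, so the width is 3.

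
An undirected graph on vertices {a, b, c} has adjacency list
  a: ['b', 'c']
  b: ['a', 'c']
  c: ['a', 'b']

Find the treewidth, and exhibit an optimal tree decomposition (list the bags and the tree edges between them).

Treewidth 2.
One such decomposition:
Bags: B1 = {a, b, c}
Tree: (single bag)

With just one bag of size 3, the width is 3 − 1 = 2, so tw(G) ≤ 2. Conversely, {a, b, c} is a clique of size 3, and the vertices of any clique must share a bag in every tree decomposition; so some bag has ≥ 3 vertices and tw(G) ≥ 2. Combining the bounds, tw(G) = 2.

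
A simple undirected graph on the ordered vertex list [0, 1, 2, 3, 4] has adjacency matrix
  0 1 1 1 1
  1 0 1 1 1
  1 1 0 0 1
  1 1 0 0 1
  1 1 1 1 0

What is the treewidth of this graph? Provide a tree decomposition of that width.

Each bag holds 4 vertices, so the decomposition has width 3, which upper-bounds the treewidth. For the lower bound, the 4 vertices {0, 1, 2, 4} are pairwise adjacent, and any tree decomposition puts a clique entirely inside one bag — forcing width ≥ 3. The upper and lower bounds meet at 3, so that is the treewidth.

Treewidth 3.
One optimal decomposition is:
Bags: B1 = {0, 1, 3, 4}  B2 = {0, 1, 2, 4}
Tree: B1–B2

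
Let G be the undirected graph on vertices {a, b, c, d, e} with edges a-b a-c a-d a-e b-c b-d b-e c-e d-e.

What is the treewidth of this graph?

A width-3 tree decomposition is:
Bags: B1 = {a, b, c, e}  B2 = {a, b, d, e}
Tree: B1–B2
The largest bag has 4 vertices, giving width 3; this decomposition certifies tw(G) ≤ 3. Conversely, {a, b, d, e} is a clique of size 4, and the vertices of any clique must share a bag in every tree decomposition; so some bag has ≥ 4 vertices and tw(G) ≥ 3. The upper and lower bounds meet at 3, so that is the treewidth.

3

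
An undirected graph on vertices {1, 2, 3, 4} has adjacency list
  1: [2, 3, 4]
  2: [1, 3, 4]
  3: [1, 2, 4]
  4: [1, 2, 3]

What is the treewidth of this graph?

A width-3 tree decomposition is:
Bags: B1 = {1, 2, 3, 4}
Tree: (single bag)
With just one bag of size 4, the width is 4 − 1 = 3, so tw(G) ≤ 3. Conversely, {1, 2, 3, 4} is a clique of size 4, and the vertices of any clique must share a bag in every tree decomposition; so some bag has ≥ 4 vertices and tw(G) ≥ 3. Therefore the treewidth is 3.

3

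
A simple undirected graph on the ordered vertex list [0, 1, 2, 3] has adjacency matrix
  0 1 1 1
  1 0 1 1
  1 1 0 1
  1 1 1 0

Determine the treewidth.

3

A width-3 tree decomposition is:
Bags: B1 = {0, 1, 2, 3}
Tree: (single bag)
A single bag containing all 4 vertices is trivially a valid decomposition of width 3. For the lower bound, the 4 vertices {0, 1, 2, 3} are pairwise adjacent, and any tree decomposition puts a clique entirely inside one bag — forcing width ≥ 3. Combining the bounds, tw(G) = 3.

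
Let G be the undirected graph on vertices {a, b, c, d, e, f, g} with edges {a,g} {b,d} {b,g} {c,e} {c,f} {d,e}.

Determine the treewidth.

A width-1 tree decomposition is:
Bags: B1 = {a, g}  B2 = {b, g}  B3 = {b, d}  B4 = {d, e}  B5 = {c, e}  B6 = {c, f}
Tree: B1–B2, B2–B3, B3–B4, B4–B5, B5–B6
Every bag has size at most 2, so the width is 2 − 1 = 1 and tw(G) ≤ 1. Since G has at least one edge (e.g. a–g), it is not an edgeless graph, so tw(G) ≥ 1. Hence tw(G) = 1 exactly.

1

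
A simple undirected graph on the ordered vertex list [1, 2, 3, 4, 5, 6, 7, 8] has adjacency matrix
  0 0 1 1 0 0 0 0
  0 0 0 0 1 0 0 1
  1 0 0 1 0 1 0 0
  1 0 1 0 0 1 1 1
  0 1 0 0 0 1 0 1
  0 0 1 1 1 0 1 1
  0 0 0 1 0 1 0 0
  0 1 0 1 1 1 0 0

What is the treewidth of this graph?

A width-2 tree decomposition is:
Bags: B1 = {4, 6, 8}  B2 = {3, 4, 6}  B3 = {1, 3, 4}  B4 = {4, 6, 7}  B5 = {5, 6, 8}  B6 = {2, 5, 8}
Tree: B1–B2, B2–B3, B1–B4, B1–B5, B5–B6
The largest bag has 3 vertices, giving width 2; this decomposition certifies tw(G) ≤ 2. Conversely, {2, 5, 8} is a clique of size 3, and the vertices of any clique must share a bag in every tree decomposition; so some bag has ≥ 3 vertices and tw(G) ≥ 2. Therefore the treewidth is 2.

2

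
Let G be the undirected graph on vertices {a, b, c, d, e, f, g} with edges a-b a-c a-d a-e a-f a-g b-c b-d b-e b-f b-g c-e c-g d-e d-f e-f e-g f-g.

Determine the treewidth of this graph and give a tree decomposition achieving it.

Treewidth 4.
Bags: B1 = {a, b, e, f, g}  B2 = {a, b, d, e, f}  B3 = {a, b, c, e, g}
Tree: B1–B2, B1–B3

The largest bag has 5 vertices, giving width 4; this decomposition certifies tw(G) ≤ 4. Conversely, {a, b, c, e, g} is a clique of size 5, and the vertices of any clique must share a bag in every tree decomposition; so some bag has ≥ 5 vertices and tw(G) ≥ 4. Combining the bounds, tw(G) = 4.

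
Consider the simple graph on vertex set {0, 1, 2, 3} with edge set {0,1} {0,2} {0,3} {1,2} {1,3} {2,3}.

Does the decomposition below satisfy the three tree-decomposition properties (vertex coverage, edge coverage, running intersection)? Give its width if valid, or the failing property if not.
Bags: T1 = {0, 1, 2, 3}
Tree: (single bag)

Checking the three conditions: (i) the bags cover all of {0, 1, 2, 3}; (ii) for each edge, some bag contains both endpoints; (iii) the bags containing any fixed vertex form a subtree. All hold, so the decomposition is valid with width 4 − 1 = 3.

Yes; width 3.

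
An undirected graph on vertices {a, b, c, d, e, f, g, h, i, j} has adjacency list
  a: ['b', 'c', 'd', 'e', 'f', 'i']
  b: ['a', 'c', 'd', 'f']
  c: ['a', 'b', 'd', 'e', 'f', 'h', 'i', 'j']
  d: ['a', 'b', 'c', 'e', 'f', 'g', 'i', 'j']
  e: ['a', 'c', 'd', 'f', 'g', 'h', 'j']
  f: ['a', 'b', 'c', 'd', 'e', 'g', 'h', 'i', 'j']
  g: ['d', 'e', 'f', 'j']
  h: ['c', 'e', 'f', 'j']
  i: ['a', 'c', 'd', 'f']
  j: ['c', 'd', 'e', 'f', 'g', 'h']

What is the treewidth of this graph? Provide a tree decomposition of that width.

The largest bag has 5 vertices, giving width 4; this decomposition certifies tw(G) ≤ 4. For the lower bound, the 5 vertices {d, e, f, g, j} are pairwise adjacent, and any tree decomposition puts a clique entirely inside one bag — forcing width ≥ 4. Therefore the treewidth is 4.

Treewidth 4.
One such decomposition:
Bags: B1 = {c, e, f, h, j}  B2 = {c, d, e, f, j}  B3 = {a, c, d, e, f}  B4 = {d, e, f, g, j}  B5 = {a, c, d, f, i}  B6 = {a, b, c, d, f}
Tree: B1–B2, B2–B3, B2–B4, B3–B5, B5–B6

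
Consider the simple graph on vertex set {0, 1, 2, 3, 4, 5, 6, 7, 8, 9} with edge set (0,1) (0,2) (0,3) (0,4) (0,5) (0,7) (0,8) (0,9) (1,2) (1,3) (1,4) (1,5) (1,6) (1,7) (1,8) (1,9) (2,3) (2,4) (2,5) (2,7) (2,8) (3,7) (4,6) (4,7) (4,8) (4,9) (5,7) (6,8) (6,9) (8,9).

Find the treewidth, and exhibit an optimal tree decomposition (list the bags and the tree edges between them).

Treewidth 4.
Bags: B1 = {0, 1, 4, 8, 9}  B2 = {1, 4, 6, 8, 9}  B3 = {0, 1, 2, 4, 8}  B4 = {0, 1, 2, 4, 7}  B5 = {0, 1, 2, 3, 7}  B6 = {0, 1, 2, 5, 7}
Tree: B1–B2, B1–B3, B3–B4, B4–B5, B5–B6

The largest bag has 5 vertices, giving width 4; this decomposition certifies tw(G) ≤ 4. On the other hand G contains the 5-clique {0, 1, 4, 8, 9}. A clique must lie in a single bag of any decomposition, so no decomposition can have width below 4. The upper and lower bounds meet at 4, so that is the treewidth.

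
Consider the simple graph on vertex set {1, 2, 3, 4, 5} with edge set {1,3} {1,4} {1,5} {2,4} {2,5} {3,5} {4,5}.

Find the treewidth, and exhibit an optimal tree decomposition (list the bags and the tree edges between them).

Every bag has size at most 3, so the width is 3 − 1 = 2 and tw(G) ≤ 2. On the other hand G contains the 3-clique {1, 3, 5}. A clique must lie in a single bag of any decomposition, so no decomposition can have width below 2. Hence tw(G) = 2 exactly.

Treewidth 2.
One optimal decomposition is:
Bags: B1 = {2, 4, 5}  B2 = {1, 4, 5}  B3 = {1, 3, 5}
Tree: B1–B2, B2–B3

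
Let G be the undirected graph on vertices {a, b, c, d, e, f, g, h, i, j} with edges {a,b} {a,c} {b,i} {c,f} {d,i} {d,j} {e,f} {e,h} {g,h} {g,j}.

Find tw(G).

A width-2 tree decomposition is:
Bags: B1 = {c, e, f}  B2 = {a, c, e}  B3 = {a, b, e}  B4 = {b, e, i}  B5 = {d, e, i}  B6 = {d, e, j}  B7 = {e, g, j}  B8 = {e, g, h}
Tree: B1–B2, B2–B3, B3–B4, B4–B5, B5–B6, B6–B7, B7–B8
The largest bag has 3 vertices, giving width 2; this decomposition certifies tw(G) ≤ 2. The edges e–f–c–a–b–i–d–j–g–h–e form a cycle, so G is not a tree and its treewidth is at least 2. The upper and lower bounds meet at 2, so that is the treewidth.

2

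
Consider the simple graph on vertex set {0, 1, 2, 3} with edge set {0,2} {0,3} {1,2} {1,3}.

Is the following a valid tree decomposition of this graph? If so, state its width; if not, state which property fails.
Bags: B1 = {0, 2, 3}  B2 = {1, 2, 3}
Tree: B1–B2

Checking the three conditions: (i) the bags cover all of {0, 1, 2, 3}; (ii) for each edge, some bag contains both endpoints; (iii) the bags containing any fixed vertex form a subtree. All hold, so the decomposition is valid with width 3 − 1 = 2.

Yes; width 2.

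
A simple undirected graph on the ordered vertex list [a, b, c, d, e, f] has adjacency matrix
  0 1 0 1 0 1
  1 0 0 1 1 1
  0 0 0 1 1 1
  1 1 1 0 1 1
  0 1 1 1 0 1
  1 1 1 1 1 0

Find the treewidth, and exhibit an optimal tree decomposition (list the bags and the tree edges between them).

Treewidth 3.
One such decomposition:
Bags: B1 = {c, d, e, f}  B2 = {b, d, e, f}  B3 = {a, b, d, f}
Tree: B1–B2, B2–B3

The largest bag has 4 vertices, giving width 3; this decomposition certifies tw(G) ≤ 3. On the other hand G contains the 4-clique {c, d, e, f}. A clique must lie in a single bag of any decomposition, so no decomposition can have width below 3. The upper and lower bounds meet at 3, so that is the treewidth.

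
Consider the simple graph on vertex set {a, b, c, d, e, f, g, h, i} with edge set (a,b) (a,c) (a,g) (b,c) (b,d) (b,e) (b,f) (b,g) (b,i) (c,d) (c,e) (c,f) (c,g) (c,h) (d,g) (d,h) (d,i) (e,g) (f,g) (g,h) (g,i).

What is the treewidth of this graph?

3

A width-3 tree decomposition is:
Bags: B1 = {b, c, d, g}  B2 = {b, d, g, i}  B3 = {a, b, c, g}  B4 = {c, d, g, h}  B5 = {b, c, e, g}  B6 = {b, c, f, g}
Tree: B1–B2, B1–B3, B1–B4, B1–B5, B1–B6
The largest bag has 4 vertices, giving width 3; this decomposition certifies tw(G) ≤ 3. Conversely, {c, d, g, h} is a clique of size 4, and the vertices of any clique must share a bag in every tree decomposition; so some bag has ≥ 4 vertices and tw(G) ≥ 3. Hence tw(G) = 3 exactly.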